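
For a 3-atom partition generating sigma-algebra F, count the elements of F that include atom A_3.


Each element of F is a union of some subset S of the 3 atoms.
The element contains A_3 iff A_3 is in S.
So we count subsets S of {A_1,...,A_3} with A_3 in S: choose freely among the other 2 atoms.
Count = 2^(3-1) = 2^2 = 4.


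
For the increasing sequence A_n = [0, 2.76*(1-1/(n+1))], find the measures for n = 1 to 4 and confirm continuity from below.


By continuity of measure from below: if A_n increases to A, then m(A_n) -> m(A).
Here A = [0, 2.76], so m(A) = 2.76
Step 1: a_1 = 2.76*(1 - 1/2) = 1.38, m(A_1) = 1.38
Step 2: a_2 = 2.76*(1 - 1/3) = 1.84, m(A_2) = 1.84
Step 3: a_3 = 2.76*(1 - 1/4) = 2.07, m(A_3) = 2.07
Step 4: a_4 = 2.76*(1 - 1/5) = 2.208, m(A_4) = 2.208
Limit: m(A_n) -> m([0,2.76]) = 2.76


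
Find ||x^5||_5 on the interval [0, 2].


Step 1: ||f||_5 = (integral_0^2 |x^5|^5 dx)^(1/5)
     = (integral_0^2 x^25 dx)^(1/5)
Step 2: integral_0^2 x^25 dx = [x^26/(26)] from 0 to 2 = 2^26/26
     = 67108864/26 = 2.581110e+06
Step 3: ||f||_5 = (2.581110e+06)^(1/5) = 19.158491


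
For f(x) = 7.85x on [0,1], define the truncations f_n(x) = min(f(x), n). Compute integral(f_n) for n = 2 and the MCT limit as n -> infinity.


f(x) = 7.85x on [0,1]; f_n(x) = min(7.85x, n). At n = 2:
Step 1: f(x) reaches 2 at x = 2/7.85 = 0.254777
Step 2: integral(f_2) = integral(7.85x, 0, 0.254777) + integral(2, 0.254777, 1)
       = 7.85*0.254777^2/2 + 2*(1 - 0.254777)
       = 0.254777 + 1.490446
       = 1.745223
Step 3: As n -> infinity, f_n increases to f, so by MCT integral(f_n) -> integral(f) = 7.85/2 = 3.925.
Convergence: integral(f_2) = 1.745223 -> 3.925 as n -> infinity


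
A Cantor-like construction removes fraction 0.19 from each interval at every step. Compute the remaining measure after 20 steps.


Step 1: At each step, fraction remaining = 1 - 0.19 = 0.81
Step 2: After 20 steps, measure = (0.81)^20
Result = 0.014781


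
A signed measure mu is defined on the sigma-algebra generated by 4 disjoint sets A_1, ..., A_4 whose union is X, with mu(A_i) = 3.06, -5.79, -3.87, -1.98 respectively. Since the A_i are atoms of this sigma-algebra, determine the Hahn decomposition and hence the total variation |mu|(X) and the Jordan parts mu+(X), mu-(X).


Step 1: Every measurable set is a union of atoms (the cells / points), so a Hahn decomposition is
  obtained by grouping atoms by sign: P = union of atoms with mu > 0, N = union of the remaining atoms.
  Atoms in P (indices): 1;  atoms in N (indices): 2, 3, 4
  Positive values: 3.06
  Negative values: -5.79, -3.87, -1.98
Step 2: mu+(X) = mu(P) = sum of positive atom values = 3.06
Step 3: mu-(X) = -mu(N) = sum of |negative atom values| = 11.64
Step 4: |mu|(X) = mu+(X) + mu-(X) = 3.06 + 11.64 = 14.7


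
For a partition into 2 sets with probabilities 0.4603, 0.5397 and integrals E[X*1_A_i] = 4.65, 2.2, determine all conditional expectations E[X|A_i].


For each cell A_i: E[X|A_i] = E[X*1_A_i] / P(A_i)
Step 1: E[X|A_1] = 4.65 / 0.4603 = 10.102107
Step 2: E[X|A_2] = 2.2 / 0.5397 = 4.076339
Verification: E[X] = sum E[X*1_A_i] = 4.65 + 2.2 = 6.85


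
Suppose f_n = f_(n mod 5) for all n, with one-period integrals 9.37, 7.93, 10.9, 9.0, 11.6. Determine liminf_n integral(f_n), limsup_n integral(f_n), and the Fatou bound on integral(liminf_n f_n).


The sequence (integral(f_n)) is periodic with period 5, repeating the values 9.37, 7.93, 10.9, 9.0, 11.6 indefinitely.
Step 1: For a periodic sequence, every tail (a_m, a_(m+1), ...) contains all 5 period values infinitely often.
Step 2: Hence inf of every tail = min of the period values = min(9.37, 7.93, 10.9, 9.0, 11.6) = 7.93.
        liminf_n integral(f_n) = sup over m of (inf of tail from m) = 7.93.
Step 3: Similarly sup of every tail = max of the period values = 11.6.
        limsup_n integral(f_n) = 11.6.
Step 4: Fatou's lemma: integral(liminf_n f_n) <= liminf_n integral(f_n) = 7.93.
        So the integral of the pointwise liminf is at most 7.93.


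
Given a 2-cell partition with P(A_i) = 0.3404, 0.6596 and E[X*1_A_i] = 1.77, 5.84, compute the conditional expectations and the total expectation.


For each cell A_i: E[X|A_i] = E[X*1_A_i] / P(A_i)
Step 1: E[X|A_1] = 1.77 / 0.3404 = 5.199765
Step 2: E[X|A_2] = 5.84 / 0.6596 = 8.853851
Verification: E[X] = sum E[X*1_A_i] = 1.77 + 5.84 = 7.61


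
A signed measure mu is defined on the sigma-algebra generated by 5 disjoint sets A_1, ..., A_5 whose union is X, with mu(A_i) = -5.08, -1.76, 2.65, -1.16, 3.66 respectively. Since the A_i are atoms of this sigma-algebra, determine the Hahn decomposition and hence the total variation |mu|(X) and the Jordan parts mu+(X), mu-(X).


Step 1: Every measurable set is a union of atoms (the cells / points), so a Hahn decomposition is
  obtained by grouping atoms by sign: P = union of atoms with mu > 0, N = union of the remaining atoms.
  Atoms in P (indices): 3, 5;  atoms in N (indices): 1, 2, 4
  Positive values: 2.65, 3.66
  Negative values: -5.08, -1.76, -1.16
Step 2: mu+(X) = mu(P) = sum of positive atom values = 6.31
Step 3: mu-(X) = -mu(N) = sum of |negative atom values| = 8
Step 4: |mu|(X) = mu+(X) + mu-(X) = 6.31 + 8 = 14.31


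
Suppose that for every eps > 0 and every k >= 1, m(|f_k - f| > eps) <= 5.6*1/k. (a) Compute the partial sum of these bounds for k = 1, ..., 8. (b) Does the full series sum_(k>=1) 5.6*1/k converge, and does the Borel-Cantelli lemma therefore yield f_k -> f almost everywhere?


Step 1: List the terms 5.6*1/k for k = 1 to 8:
  k=1: 5.6
  k=2: 2.8
  k=3: 1.866667
  k=4: 1.4
  k=5: 1.12
  k=6: 0.933333
  k=7: 0.8
  k=8: 0.7
Step 2: Partial sum = 5.6 + 2.8 + 1.866667 + 1.4 + 1.12 + 0.933333 + 0.8 + 0.7
     = 15.22
Step 3: The full series sum_(k>=1) 5.6*1/k diverges (harmonic series, p = 1; a nonzero constant multiple of a divergent series diverges).
Step 4: The (first) Borel-Cantelli lemma requires a summable sequence of measures, so it does not apply here;
        from this bound alone no conclusion about a.e. convergence can be drawn (convergence in measure still
        gives an a.e.-convergent subsequence, but not a.e. convergence of the whole sequence).
Conclusion: series diverges; Borel-Cantelli is inconclusive about a.e. convergence of f_k.


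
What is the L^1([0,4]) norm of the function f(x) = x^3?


Step 1: ||f||_1 = (integral_0^4 |x^3|^1 dx)^(1/1)
     = (integral_0^4 x^3 dx)^(1/1)
Step 2: integral_0^4 x^3 dx = [x^4/(4)] from 0 to 4 = 4^4/4
     = 256/4 = 64
Step 3: ||f||_1 = (64)^(1/1) = 64


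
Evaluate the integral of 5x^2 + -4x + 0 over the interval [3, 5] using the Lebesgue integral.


The Lebesgue integral of a Riemann-integrable function agrees with the Riemann integral.
Antiderivative F(x) = (5/3)x^3 + (-4/2)x^2 + 0x
F(5) = (5/3)*5^3 + (-4/2)*5^2 + 0*5
     = (5/3)*125 + (-4/2)*25 + 0*5
     = 208.333333 + -50 + 0
     = 158.333333
F(3) = 27
Integral = F(5) - F(3) = 158.333333 - 27 = 131.333333


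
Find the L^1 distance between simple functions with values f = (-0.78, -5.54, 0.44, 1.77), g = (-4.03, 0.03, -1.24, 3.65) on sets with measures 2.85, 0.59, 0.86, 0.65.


Step 1: Compute differences f_i - g_i:
  -0.78 - -4.03 = 3.25
  -5.54 - 0.03 = -5.57
  0.44 - -1.24 = 1.68
  1.77 - 3.65 = -1.88
Step 2: Compute |diff|^1 * measure for each set:
  |3.25|^1 * 2.85 = 3.25 * 2.85 = 9.2625
  |-5.57|^1 * 0.59 = 5.57 * 0.59 = 3.2863
  |1.68|^1 * 0.86 = 1.68 * 0.86 = 1.4448
  |-1.88|^1 * 0.65 = 1.88 * 0.65 = 1.222
Step 3: Sum = 15.2156
Step 4: ||f-g||_1 = (15.2156)^(1/1) = 15.2156


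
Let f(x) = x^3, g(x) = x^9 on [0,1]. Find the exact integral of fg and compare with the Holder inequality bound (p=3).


Step 1: Exact integral of f*g = integral(x^12, 0, 1) = 1/13
     = 0.076923
Step 2: Holder bound with p=3, q=1.5:
  ||f||_p = (integral x^9 dx)^(1/3) = (1/10)^(1/3) = 0.464159
  ||g||_q = (integral x^13.5 dx)^(1/1.5) = (1/14.5)^(1/1.5) = 0.168172
Step 3: Holder bound = ||f||_p * ||g||_q = 0.464159 * 0.168172 = 0.078059
Verification: 0.076923 <= 0.078059 (Holder holds)


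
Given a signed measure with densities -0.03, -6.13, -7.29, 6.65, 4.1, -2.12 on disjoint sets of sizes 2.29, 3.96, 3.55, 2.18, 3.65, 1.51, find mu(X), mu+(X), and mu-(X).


Step 1: Compute signed measure on each set:
  Set 1: -0.03 * 2.29 = -0.0687
  Set 2: -6.13 * 3.96 = -24.2748
  Set 3: -7.29 * 3.55 = -25.8795
  Set 4: 6.65 * 2.18 = 14.497
  Set 5: 4.1 * 3.65 = 14.965
  Set 6: -2.12 * 1.51 = -3.2012
Step 2: Total signed measure = (-0.0687) + (-24.2748) + (-25.8795) + (14.497) + (14.965) + (-3.2012)
     = -23.9622
Step 3: Positive part mu+(X) = sum of positive contributions = 29.462
Step 4: Negative part mu-(X) = |sum of negative contributions| = 53.4242


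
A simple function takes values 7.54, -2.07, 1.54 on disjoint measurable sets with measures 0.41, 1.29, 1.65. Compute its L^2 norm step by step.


Step 1: Compute |f_i|^2 for each value:
  |7.54|^2 = 56.8516
  |-2.07|^2 = 4.2849
  |1.54|^2 = 2.3716
Step 2: Multiply by measures and sum:
  56.8516 * 0.41 = 23.309156
  4.2849 * 1.29 = 5.527521
  2.3716 * 1.65 = 3.91314
Sum = 23.309156 + 5.527521 + 3.91314 = 32.749817
Step 3: Take the p-th root:
||f||_2 = (32.749817)^(1/2) = 5.722746


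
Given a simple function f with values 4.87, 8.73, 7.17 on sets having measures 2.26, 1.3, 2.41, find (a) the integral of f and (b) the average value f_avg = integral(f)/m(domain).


Step 1: Integral = sum(value_i * measure_i)
= 4.87*2.26 + 8.73*1.3 + 7.17*2.41
= 11.0062 + 11.349 + 17.2797
= 39.6349
Step 2: Total measure of domain = 2.26 + 1.3 + 2.41 = 5.97
Step 3: Average value = 39.6349 / 5.97 = 6.639012


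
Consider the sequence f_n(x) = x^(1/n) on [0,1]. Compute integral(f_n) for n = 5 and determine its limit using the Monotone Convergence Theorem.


At n = 5: f_5(x) = x^(1/5).
Step 1: integral(x^(1/5), 0, 1) = [x^(1/5+1) / (1/5+1)] from 0 to 1
     = 1 / (1/5 + 1) = 1 / ((5+1)/5) = 5/(5+1)
     = 5/6 = 0.833333
Step 2: As n -> infinity, f_n(x) = x^(1/n) -> 1 for x in (0,1], and f_n is increasing in n.
By MCT, lim_n integral(f_n) = integral(lim_n f_n) = integral(1, 0, 1) = 1.
Step 3: Verify convergence: 5/6 = 0.833333 -> 1


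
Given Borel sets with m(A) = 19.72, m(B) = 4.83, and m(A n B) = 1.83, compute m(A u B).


By inclusion-exclusion: m(A u B) = m(A) + m(B) - m(A n B)
= 19.72 + 4.83 - 1.83
= 22.72


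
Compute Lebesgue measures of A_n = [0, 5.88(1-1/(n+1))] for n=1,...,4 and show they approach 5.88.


By continuity of measure from below: if A_n increases to A, then m(A_n) -> m(A).
Here A = [0, 5.88], so m(A) = 5.88
Step 1: a_1 = 5.88*(1 - 1/2) = 2.94, m(A_1) = 2.94
Step 2: a_2 = 5.88*(1 - 1/3) = 3.92, m(A_2) = 3.92
Step 3: a_3 = 5.88*(1 - 1/4) = 4.41, m(A_3) = 4.41
Step 4: a_4 = 5.88*(1 - 1/5) = 4.704, m(A_4) = 4.704
Limit: m(A_n) -> m([0,5.88]) = 5.88


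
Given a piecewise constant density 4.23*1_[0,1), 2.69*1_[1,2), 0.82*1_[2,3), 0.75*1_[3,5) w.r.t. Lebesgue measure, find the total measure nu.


Integrate each piece of the Radon-Nikodym derivative:
Step 1: integral_0^1 4.23 dx = 4.23*(1-0) = 4.23*1 = 4.23
Step 2: integral_1^2 2.69 dx = 2.69*(2-1) = 2.69*1 = 2.69
Step 3: integral_2^3 0.82 dx = 0.82*(3-2) = 0.82*1 = 0.82
Step 4: integral_3^5 0.75 dx = 0.75*(5-3) = 0.75*2 = 1.5
Total: 4.23 + 2.69 + 0.82 + 1.5 = 9.24


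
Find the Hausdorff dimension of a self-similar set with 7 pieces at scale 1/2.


For a self-similar set with N copies scaled by 1/r:
dim_H = log(N)/log(r) = log(7)/log(2)
= 1.94591/0.693147
= 2.807355


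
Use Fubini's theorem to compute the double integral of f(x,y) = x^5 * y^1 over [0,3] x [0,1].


By Fubini's theorem, the double integral factors as a product of single integrals:
Step 1: integral_0^3 x^5 dx = [x^6/6] from 0 to 3
     = 3^6/6 = 121.5
Step 2: integral_0^1 y^1 dy = [y^2/2] from 0 to 1
     = 1^2/2 = 0.5
Step 3: Double integral = 121.5 * 0.5 = 60.75


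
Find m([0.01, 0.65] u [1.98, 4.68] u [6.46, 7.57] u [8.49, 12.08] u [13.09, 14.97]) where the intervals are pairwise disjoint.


For pairwise disjoint intervals, m(union) = sum of lengths.
= (0.65 - 0.01) + (4.68 - 1.98) + (7.57 - 6.46) + (12.08 - 8.49) + (14.97 - 13.09)
= 0.64 + 2.7 + 1.11 + 3.59 + 1.88
= 9.92


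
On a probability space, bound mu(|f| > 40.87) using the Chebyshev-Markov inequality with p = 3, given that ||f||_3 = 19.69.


Chebyshev/Markov inequality: mu(|f| > eps) <= (||f||_p / eps)^p
Step 1: ||f||_3 / eps = 19.69 / 40.87 = 0.481771
Step 2: Raise to power p = 3:
  (0.481771)^3 = 0.111821
Step 3: Therefore mu(|f| > 40.87) <= 0.111821


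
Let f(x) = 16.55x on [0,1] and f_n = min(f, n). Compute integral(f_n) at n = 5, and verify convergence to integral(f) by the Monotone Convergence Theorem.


f(x) = 16.55x on [0,1]; f_n(x) = min(16.55x, n). At n = 5:
Step 1: f(x) reaches 5 at x = 5/16.55 = 0.302115
Step 2: integral(f_5) = integral(16.55x, 0, 0.302115) + integral(5, 0.302115, 1)
       = 16.55*0.302115^2/2 + 5*(1 - 0.302115)
       = 0.755287 + 3.489426
       = 4.244713
Step 3: As n -> infinity, f_n increases to f, so by MCT integral(f_n) -> integral(f) = 16.55/2 = 8.275.
Convergence: integral(f_5) = 4.244713 -> 8.275 as n -> infinity


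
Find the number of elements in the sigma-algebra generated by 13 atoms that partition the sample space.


Each element of the sigma-algebra is a union of some subset of the 13 atoms.
The number of such subsets is 2^13 = 8192.


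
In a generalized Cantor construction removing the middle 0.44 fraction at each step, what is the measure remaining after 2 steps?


Step 1: At each step, fraction remaining = 1 - 0.44 = 0.56
Step 2: After 2 steps, measure = (0.56)^2
Step 3: Computing the power step by step:
  After step 1: 0.56
  After step 2: 0.3136
Result = 0.3136


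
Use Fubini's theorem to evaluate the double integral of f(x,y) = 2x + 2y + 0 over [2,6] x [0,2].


By Fubini, integrate in x first, then y.
Step 1: Fix y, integrate over x in [2,6]:
  integral(2x + 2y + 0, x=2..6)
  = 2*(6^2 - 2^2)/2 + (2y + 0)*(6 - 2)
  = 32 + (2y + 0)*4
  = 32 + 8y + 0
  = 32 + 8y
Step 2: Integrate over y in [0,2]:
  integral(32 + 8y, y=0..2)
  = 32*2 + 8*(2^2 - 0^2)/2
  = 64 + 16
  = 80


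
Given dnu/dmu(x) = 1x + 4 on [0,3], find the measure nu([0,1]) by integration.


nu(A) = integral_A (dnu/dmu) dmu = integral_0^1 (1x + 4) dx
Step 1: Antiderivative F(x) = (1/2)x^2 + 4x
Step 2: F(1) = (1/2)*1^2 + 4*1 = 0.5 + 4 = 4.5
Step 3: F(0) = (1/2)*0^2 + 4*0 = 0.0 + 0 = 0.0
Step 4: nu([0,1]) = F(1) - F(0) = 4.5 - 0.0 = 4.5


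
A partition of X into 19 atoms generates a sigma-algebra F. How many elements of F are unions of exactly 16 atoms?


Each element of F is a union of some subset of the 19 atoms.
Elements that are unions of exactly 16 atoms correspond to 16-element subsets of the 19 atoms.
Count = C(19, 16) = 19! / (16! * 3!) = 969.


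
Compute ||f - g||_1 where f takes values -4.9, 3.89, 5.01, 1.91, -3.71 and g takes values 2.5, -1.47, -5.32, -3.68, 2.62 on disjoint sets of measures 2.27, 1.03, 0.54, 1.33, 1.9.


Step 1: Compute differences f_i - g_i:
  -4.9 - 2.5 = -7.4
  3.89 - -1.47 = 5.36
  5.01 - -5.32 = 10.33
  1.91 - -3.68 = 5.59
  -3.71 - 2.62 = -6.33
Step 2: Compute |diff|^1 * measure for each set:
  |-7.4|^1 * 2.27 = 7.4 * 2.27 = 16.798
  |5.36|^1 * 1.03 = 5.36 * 1.03 = 5.5208
  |10.33|^1 * 0.54 = 10.33 * 0.54 = 5.5782
  |5.59|^1 * 1.33 = 5.59 * 1.33 = 7.4347
  |-6.33|^1 * 1.9 = 6.33 * 1.9 = 12.027
Step 3: Sum = 47.3587
Step 4: ||f-g||_1 = (47.3587)^(1/1) = 47.3587


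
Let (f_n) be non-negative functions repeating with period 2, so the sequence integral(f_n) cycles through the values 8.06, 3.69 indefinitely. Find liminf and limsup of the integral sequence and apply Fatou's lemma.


The sequence (integral(f_n)) is periodic with period 2, repeating the values 8.06, 3.69 indefinitely.
Step 1: For a periodic sequence, every tail (a_m, a_(m+1), ...) contains all 2 period values infinitely often.
Step 2: Hence inf of every tail = min of the period values = min(8.06, 3.69) = 3.69.
        liminf_n integral(f_n) = sup over m of (inf of tail from m) = 3.69.
Step 3: Similarly sup of every tail = max of the period values = 8.06.
        limsup_n integral(f_n) = 8.06.
Step 4: Fatou's lemma: integral(liminf_n f_n) <= liminf_n integral(f_n) = 3.69.
        So the integral of the pointwise liminf is at most 3.69.


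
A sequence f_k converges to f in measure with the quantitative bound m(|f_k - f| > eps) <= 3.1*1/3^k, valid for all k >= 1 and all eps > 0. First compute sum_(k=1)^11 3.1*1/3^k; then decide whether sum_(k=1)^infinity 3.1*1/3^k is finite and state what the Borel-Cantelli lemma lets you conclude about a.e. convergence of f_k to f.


Step 1: List the terms 3.1*1/3^k for k = 1 to 11:
  k=1: 1.033333
  k=2: 0.344444
  k=3: 0.114815
  k=4: 0.038272
  k=5: 0.012757
  k=6: 0.004252
  k=7: 0.001417
  k=8: 4.724889e-04
  k=9: 1.574963e-04
  k=10: 5.249877e-05
  k=11: 1.749959e-05
Step 2: Partial sum = 1.033333 + 0.344444 + 0.114815 + 0.038272 + 0.012757 + 0.004252 + 0.001417 + 4.724889e-04 + 1.574963e-04 + 5.249877e-05 + 1.749959e-05
     = 1.549991
Step 3: The full series sum_(k>=1) 3.1*1/3^k converges (geometric series with ratio 1/3 < 1; a constant multiple of a convergent series converges).
Step 4: Fix eps > 0. Since sum_k m(|f_k - f| > eps) < infinity, the Borel-Cantelli lemma gives
        m(limsup_k {|f_k - f| > eps}) = 0, i.e. for a.e. x, |f_k(x) - f(x)| <= eps for all large k.
        Applying this with eps = 1/j for j = 1, 2, ... and intersecting the countably many full-measure sets,
        for a.e. x we get limsup_k |f_k(x) - f(x)| <= 1/j for every j, hence f_k -> f almost everywhere.
Conclusion: series converges; Borel-Cantelli yields f_k -> f a.e.


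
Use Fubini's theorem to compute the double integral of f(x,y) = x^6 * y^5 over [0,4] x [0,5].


By Fubini's theorem, the double integral factors as a product of single integrals:
Step 1: integral_0^4 x^6 dx = [x^7/7] from 0 to 4
     = 4^7/7 = 2340.571429
Step 2: integral_0^5 y^5 dy = [y^6/6] from 0 to 5
     = 5^6/6 = 2604.166667
Step 3: Double integral = 2340.571429 * 2604.166667 = 6.095238e+06


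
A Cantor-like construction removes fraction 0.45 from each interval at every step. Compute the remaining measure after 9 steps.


Step 1: At each step, fraction remaining = 1 - 0.45 = 0.55
Step 2: After 9 steps, measure = (0.55)^9
Result = 0.004605


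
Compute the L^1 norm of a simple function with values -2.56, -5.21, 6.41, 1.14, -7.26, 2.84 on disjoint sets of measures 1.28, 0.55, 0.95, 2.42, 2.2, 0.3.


Step 1: Compute |f_i|^1 for each value:
  |-2.56|^1 = 2.56
  |-5.21|^1 = 5.21
  |6.41|^1 = 6.41
  |1.14|^1 = 1.14
  |-7.26|^1 = 7.26
  |2.84|^1 = 2.84
Step 2: Multiply by measures and sum:
  2.56 * 1.28 = 3.2768
  5.21 * 0.55 = 2.8655
  6.41 * 0.95 = 6.0895
  1.14 * 2.42 = 2.7588
  7.26 * 2.2 = 15.972
  2.84 * 0.3 = 0.852
Sum = 3.2768 + 2.8655 + 6.0895 + 2.7588 + 15.972 + 0.852 = 31.8146
Step 3: Take the p-th root:
||f||_1 = (31.8146)^(1/1) = 31.8146


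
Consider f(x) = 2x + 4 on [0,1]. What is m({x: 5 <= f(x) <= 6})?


f^(-1)([5, 6]) = {x : 5 <= 2x + 4 <= 6}
Solving: (5 - 4)/2 <= x <= (6 - 4)/2
= [0.5, 1]
Intersecting with [0,1]: [0.5, 1]
Measure = 1 - 0.5 = 0.5


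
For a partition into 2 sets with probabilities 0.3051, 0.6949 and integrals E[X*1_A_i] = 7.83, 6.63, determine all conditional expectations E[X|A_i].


For each cell A_i: E[X|A_i] = E[X*1_A_i] / P(A_i)
Step 1: E[X|A_1] = 7.83 / 0.3051 = 25.663717
Step 2: E[X|A_2] = 6.63 / 0.6949 = 9.540941
Verification: E[X] = sum E[X*1_A_i] = 7.83 + 6.63 = 14.46


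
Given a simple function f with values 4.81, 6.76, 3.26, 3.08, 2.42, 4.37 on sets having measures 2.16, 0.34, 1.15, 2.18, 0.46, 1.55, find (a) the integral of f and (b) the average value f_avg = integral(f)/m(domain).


Step 1: Integral = sum(value_i * measure_i)
= 4.81*2.16 + 6.76*0.34 + 3.26*1.15 + 3.08*2.18 + 2.42*0.46 + 4.37*1.55
= 10.3896 + 2.2984 + 3.749 + 6.7144 + 1.1132 + 6.7735
= 31.0381
Step 2: Total measure of domain = 2.16 + 0.34 + 1.15 + 2.18 + 0.46 + 1.55 = 7.84
Step 3: Average value = 31.0381 / 7.84 = 3.958941


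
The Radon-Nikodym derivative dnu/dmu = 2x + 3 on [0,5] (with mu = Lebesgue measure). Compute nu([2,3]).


nu(A) = integral_A (dnu/dmu) dmu = integral_2^3 (2x + 3) dx
Step 1: Antiderivative F(x) = (2/2)x^2 + 3x
Step 2: F(3) = (2/2)*3^2 + 3*3 = 9 + 9 = 18
Step 3: F(2) = (2/2)*2^2 + 3*2 = 4 + 6 = 10
Step 4: nu([2,3]) = F(3) - F(2) = 18 - 10 = 8


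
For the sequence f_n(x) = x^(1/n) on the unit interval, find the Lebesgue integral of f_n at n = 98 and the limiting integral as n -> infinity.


At n = 98: f_98(x) = x^(1/98).
Step 1: integral(x^(1/98), 0, 1) = [x^(1/98+1) / (1/98+1)] from 0 to 1
     = 1 / (1/98 + 1) = 1 / ((98+1)/98) = 98/(98+1)
     = 98/99 = 0.989899
Step 2: As n -> infinity, f_n(x) = x^(1/n) -> 1 for x in (0,1], and f_n is increasing in n.
By MCT, lim_n integral(f_n) = integral(lim_n f_n) = integral(1, 0, 1) = 1.
Step 3: Verify convergence: 98/99 = 0.989899 -> 1


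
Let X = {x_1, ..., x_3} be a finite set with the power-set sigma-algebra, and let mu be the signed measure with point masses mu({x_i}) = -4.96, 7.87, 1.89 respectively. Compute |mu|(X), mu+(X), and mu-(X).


Step 1: Every measurable set is a union of atoms (the cells / points), so a Hahn decomposition is
  obtained by grouping atoms by sign: P = union of atoms with mu > 0, N = union of the remaining atoms.
  Atoms in P (indices): 2, 3;  atoms in N (indices): 1
  Positive values: 7.87, 1.89
  Negative values: -4.96
Step 2: mu+(X) = mu(P) = sum of positive atom values = 9.76
Step 3: mu-(X) = -mu(N) = sum of |negative atom values| = 4.96
Step 4: |mu|(X) = mu+(X) + mu-(X) = 9.76 + 4.96 = 14.72


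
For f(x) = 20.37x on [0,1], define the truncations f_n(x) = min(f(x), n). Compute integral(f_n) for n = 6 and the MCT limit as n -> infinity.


f(x) = 20.37x on [0,1]; f_n(x) = min(20.37x, n). At n = 6:
Step 1: f(x) reaches 6 at x = 6/20.37 = 0.294551
Step 2: integral(f_6) = integral(20.37x, 0, 0.294551) + integral(6, 0.294551, 1)
       = 20.37*0.294551^2/2 + 6*(1 - 0.294551)
       = 0.883652 + 4.232695
       = 5.116348
Step 3: As n -> infinity, f_n increases to f, so by MCT integral(f_n) -> integral(f) = 20.37/2 = 10.185.
Convergence: integral(f_6) = 5.116348 -> 10.185 as n -> infinity


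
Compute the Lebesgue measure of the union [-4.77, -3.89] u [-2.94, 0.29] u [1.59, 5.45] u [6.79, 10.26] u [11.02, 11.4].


For pairwise disjoint intervals, m(union) = sum of lengths.
= (-3.89 - -4.77) + (0.29 - -2.94) + (5.45 - 1.59) + (10.26 - 6.79) + (11.4 - 11.02)
= 0.88 + 3.23 + 3.86 + 3.47 + 0.38
= 11.82


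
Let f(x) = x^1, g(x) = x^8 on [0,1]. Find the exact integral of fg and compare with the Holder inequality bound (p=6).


Step 1: Exact integral of f*g = integral(x^9, 0, 1) = 1/10
     = 0.1
Step 2: Holder bound with p=6, q=1.2:
  ||f||_p = (integral x^6 dx)^(1/6) = (1/7)^(1/6) = 0.72302
  ||g||_q = (integral x^9.6 dx)^(1/1.2) = (1/10.6)^(1/1.2) = 0.139823
Step 3: Holder bound = ||f||_p * ||g||_q = 0.72302 * 0.139823 = 0.101095
Verification: 0.1 <= 0.101095 (Holder holds)


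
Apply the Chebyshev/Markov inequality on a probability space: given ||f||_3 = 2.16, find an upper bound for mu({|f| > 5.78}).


Chebyshev/Markov inequality: mu(|f| > eps) <= (||f||_p / eps)^p
Step 1: ||f||_3 / eps = 2.16 / 5.78 = 0.373702
Step 2: Raise to power p = 3:
  (0.373702)^3 = 0.052189
Step 3: Therefore mu(|f| > 5.78) <= 0.052189


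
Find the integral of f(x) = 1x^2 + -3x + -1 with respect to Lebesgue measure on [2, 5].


The Lebesgue integral of a Riemann-integrable function agrees with the Riemann integral.
Antiderivative F(x) = (1/3)x^3 + (-3/2)x^2 + -1x
F(5) = (1/3)*5^3 + (-3/2)*5^2 + -1*5
     = (1/3)*125 + (-3/2)*25 + -1*5
     = 41.666667 + -37.5 + -5
     = -0.833333
F(2) = -5.333333
Integral = F(5) - F(2) = -0.833333 - -5.333333 = 4.5


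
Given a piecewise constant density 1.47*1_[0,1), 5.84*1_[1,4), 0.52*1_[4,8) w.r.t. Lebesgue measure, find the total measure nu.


Integrate each piece of the Radon-Nikodym derivative:
Step 1: integral_0^1 1.47 dx = 1.47*(1-0) = 1.47*1 = 1.47
Step 2: integral_1^4 5.84 dx = 5.84*(4-1) = 5.84*3 = 17.52
Step 3: integral_4^8 0.52 dx = 0.52*(8-4) = 0.52*4 = 2.08
Total: 1.47 + 17.52 + 2.08 = 21.07


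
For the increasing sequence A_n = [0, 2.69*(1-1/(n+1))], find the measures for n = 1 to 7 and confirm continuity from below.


By continuity of measure from below: if A_n increases to A, then m(A_n) -> m(A).
Here A = [0, 2.69], so m(A) = 2.69
Step 1: a_1 = 2.69*(1 - 1/2) = 1.345, m(A_1) = 1.345
Step 2: a_2 = 2.69*(1 - 1/3) = 1.7933, m(A_2) = 1.7933
Step 3: a_3 = 2.69*(1 - 1/4) = 2.0175, m(A_3) = 2.0175
Step 4: a_4 = 2.69*(1 - 1/5) = 2.152, m(A_4) = 2.152
Step 5: a_5 = 2.69*(1 - 1/6) = 2.2417, m(A_5) = 2.2417
Step 6: a_6 = 2.69*(1 - 1/7) = 2.3057, m(A_6) = 2.3057
Step 7: a_7 = 2.69*(1 - 1/8) = 2.3537, m(A_7) = 2.3537
Limit: m(A_n) -> m([0,2.69]) = 2.69


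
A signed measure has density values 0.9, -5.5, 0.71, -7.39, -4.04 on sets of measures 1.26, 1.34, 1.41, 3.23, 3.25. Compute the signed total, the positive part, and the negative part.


Step 1: Compute signed measure on each set:
  Set 1: 0.9 * 1.26 = 1.134
  Set 2: -5.5 * 1.34 = -7.37
  Set 3: 0.71 * 1.41 = 1.0011
  Set 4: -7.39 * 3.23 = -23.8697
  Set 5: -4.04 * 3.25 = -13.13
Step 2: Total signed measure = (1.134) + (-7.37) + (1.0011) + (-23.8697) + (-13.13)
     = -42.2346
Step 3: Positive part mu+(X) = sum of positive contributions = 2.1351
Step 4: Negative part mu-(X) = |sum of negative contributions| = 44.3697


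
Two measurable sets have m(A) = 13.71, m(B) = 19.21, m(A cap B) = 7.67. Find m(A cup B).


By inclusion-exclusion: m(A u B) = m(A) + m(B) - m(A n B)
= 13.71 + 19.21 - 7.67
= 25.25


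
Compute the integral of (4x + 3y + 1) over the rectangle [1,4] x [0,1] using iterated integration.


By Fubini, integrate in x first, then y.
Step 1: Fix y, integrate over x in [1,4]:
  integral(4x + 3y + 1, x=1..4)
  = 4*(4^2 - 1^2)/2 + (3y + 1)*(4 - 1)
  = 30 + (3y + 1)*3
  = 30 + 9y + 3
  = 33 + 9y
Step 2: Integrate over y in [0,1]:
  integral(33 + 9y, y=0..1)
  = 33*1 + 9*(1^2 - 0^2)/2
  = 33 + 4.5
  = 37.5


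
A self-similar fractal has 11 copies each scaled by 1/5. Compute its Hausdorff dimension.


For a self-similar set with N copies scaled by 1/r:
dim_H = log(N)/log(r) = log(11)/log(5)
= 2.397895/1.609438
= 1.489896


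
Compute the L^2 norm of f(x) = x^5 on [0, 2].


Step 1: ||f||_2 = (integral_0^2 |x^5|^2 dx)^(1/2)
     = (integral_0^2 x^10 dx)^(1/2)
Step 2: integral_0^2 x^10 dx = [x^11/(11)] from 0 to 2 = 2^11/11
     = 2048/11 = 186.181818
Step 3: ||f||_2 = (186.181818)^(1/2) = 13.644846


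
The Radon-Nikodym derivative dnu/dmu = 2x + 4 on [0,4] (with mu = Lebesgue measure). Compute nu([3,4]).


nu(A) = integral_A (dnu/dmu) dmu = integral_3^4 (2x + 4) dx
Step 1: Antiderivative F(x) = (2/2)x^2 + 4x
Step 2: F(4) = (2/2)*4^2 + 4*4 = 16 + 16 = 32
Step 3: F(3) = (2/2)*3^2 + 4*3 = 9 + 12 = 21
Step 4: nu([3,4]) = F(4) - F(3) = 32 - 21 = 11


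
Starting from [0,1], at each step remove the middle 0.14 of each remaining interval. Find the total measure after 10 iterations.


Step 1: At each step, fraction remaining = 1 - 0.14 = 0.86
Step 2: After 10 steps, measure = (0.86)^10
Result = 0.221302


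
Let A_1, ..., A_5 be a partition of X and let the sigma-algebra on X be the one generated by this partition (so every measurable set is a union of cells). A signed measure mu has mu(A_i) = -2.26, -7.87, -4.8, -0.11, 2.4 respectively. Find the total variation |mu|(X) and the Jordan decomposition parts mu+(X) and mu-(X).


Step 1: Every measurable set is a union of atoms (the cells / points), so a Hahn decomposition is
  obtained by grouping atoms by sign: P = union of atoms with mu > 0, N = union of the remaining atoms.
  Atoms in P (indices): 5;  atoms in N (indices): 1, 2, 3, 4
  Positive values: 2.4
  Negative values: -2.26, -7.87, -4.8, -0.11
Step 2: mu+(X) = mu(P) = sum of positive atom values = 2.4
Step 3: mu-(X) = -mu(N) = sum of |negative atom values| = 15.04
Step 4: |mu|(X) = mu+(X) + mu-(X) = 2.4 + 15.04 = 17.44


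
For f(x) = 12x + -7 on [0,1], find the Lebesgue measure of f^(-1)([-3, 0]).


f^(-1)([-3, 0]) = {x : -3 <= 12x + -7 <= 0}
Solving: (-3 - -7)/12 <= x <= (0 - -7)/12
= [0.333333, 0.583333]
Intersecting with [0,1]: [0.333333, 0.583333]
Measure = 0.583333 - 0.333333 = 0.25


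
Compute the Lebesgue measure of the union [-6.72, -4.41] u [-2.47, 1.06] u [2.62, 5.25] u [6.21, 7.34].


For pairwise disjoint intervals, m(union) = sum of lengths.
= (-4.41 - -6.72) + (1.06 - -2.47) + (5.25 - 2.62) + (7.34 - 6.21)
= 2.31 + 3.53 + 2.63 + 1.13
= 9.6


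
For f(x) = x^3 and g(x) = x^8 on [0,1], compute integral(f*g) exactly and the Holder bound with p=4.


Step 1: Exact integral of f*g = integral(x^11, 0, 1) = 1/12
     = 0.083333
Step 2: Holder bound with p=4, q=1.333333:
  ||f||_p = (integral x^12 dx)^(1/4) = (1/13)^(1/4) = 0.52664
  ||g||_q = (integral x^10.666667 dx)^(1/1.333333) = (1/11.666667)^(1/1.333333) = 0.158413
Step 3: Holder bound = ||f||_p * ||g||_q = 0.52664 * 0.158413 = 0.083427
Verification: 0.083333 <= 0.083427 (Holder holds)


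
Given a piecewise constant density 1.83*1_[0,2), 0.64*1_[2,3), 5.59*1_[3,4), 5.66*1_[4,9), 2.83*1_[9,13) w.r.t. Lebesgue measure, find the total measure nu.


Integrate each piece of the Radon-Nikodym derivative:
Step 1: integral_0^2 1.83 dx = 1.83*(2-0) = 1.83*2 = 3.66
Step 2: integral_2^3 0.64 dx = 0.64*(3-2) = 0.64*1 = 0.64
Step 3: integral_3^4 5.59 dx = 5.59*(4-3) = 5.59*1 = 5.59
Step 4: integral_4^9 5.66 dx = 5.66*(9-4) = 5.66*5 = 28.3
Step 5: integral_9^13 2.83 dx = 2.83*(13-9) = 2.83*4 = 11.32
Total: 3.66 + 0.64 + 5.59 + 28.3 + 11.32 = 49.51


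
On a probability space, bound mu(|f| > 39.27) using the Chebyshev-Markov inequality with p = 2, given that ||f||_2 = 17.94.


Chebyshev/Markov inequality: mu(|f| > eps) <= (||f||_p / eps)^p
Step 1: ||f||_2 / eps = 17.94 / 39.27 = 0.456837
Step 2: Raise to power p = 2:
  (0.456837)^2 = 0.2087
Step 3: Therefore mu(|f| > 39.27) <= 0.2087


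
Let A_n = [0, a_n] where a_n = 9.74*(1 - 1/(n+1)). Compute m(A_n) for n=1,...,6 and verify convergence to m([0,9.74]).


By continuity of measure from below: if A_n increases to A, then m(A_n) -> m(A).
Here A = [0, 9.74], so m(A) = 9.74
Step 1: a_1 = 9.74*(1 - 1/2) = 4.87, m(A_1) = 4.87
Step 2: a_2 = 9.74*(1 - 1/3) = 6.4933, m(A_2) = 6.4933
Step 3: a_3 = 9.74*(1 - 1/4) = 7.305, m(A_3) = 7.305
Step 4: a_4 = 9.74*(1 - 1/5) = 7.792, m(A_4) = 7.792
Step 5: a_5 = 9.74*(1 - 1/6) = 8.1167, m(A_5) = 8.1167
Step 6: a_6 = 9.74*(1 - 1/7) = 8.3486, m(A_6) = 8.3486
Limit: m(A_n) -> m([0,9.74]) = 9.74


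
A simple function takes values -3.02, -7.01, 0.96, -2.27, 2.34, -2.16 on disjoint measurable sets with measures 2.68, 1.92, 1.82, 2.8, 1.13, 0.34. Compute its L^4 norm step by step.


Step 1: Compute |f_i|^4 for each value:
  |-3.02|^4 = 83.181696
  |-7.01|^4 = 2414.749428
  |0.96|^4 = 0.849347
  |-2.27|^4 = 26.552378
  |2.34|^4 = 29.982195
  |-2.16|^4 = 21.767823
Step 2: Multiply by measures and sum:
  83.181696 * 2.68 = 222.926946
  2414.749428 * 1.92 = 4636.318902
  0.849347 * 1.82 = 1.545811
  26.552378 * 2.8 = 74.34666
  29.982195 * 1.13 = 33.879881
  21.767823 * 0.34 = 7.40106
Sum = 222.926946 + 4636.318902 + 1.545811 + 74.34666 + 33.879881 + 7.40106 = 4976.419258
Step 3: Take the p-th root:
||f||_4 = (4976.419258)^(1/4) = 8.399032


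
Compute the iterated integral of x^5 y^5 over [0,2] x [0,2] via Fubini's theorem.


By Fubini's theorem, the double integral factors as a product of single integrals:
Step 1: integral_0^2 x^5 dx = [x^6/6] from 0 to 2
     = 2^6/6 = 10.666667
Step 2: integral_0^2 y^5 dy = [y^6/6] from 0 to 2
     = 2^6/6 = 10.666667
Step 3: Double integral = 10.666667 * 10.666667 = 113.777778


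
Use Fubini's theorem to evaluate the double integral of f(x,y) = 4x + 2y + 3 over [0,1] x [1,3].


By Fubini, integrate in x first, then y.
Step 1: Fix y, integrate over x in [0,1]:
  integral(4x + 2y + 3, x=0..1)
  = 4*(1^2 - 0^2)/2 + (2y + 3)*(1 - 0)
  = 2 + (2y + 3)*1
  = 2 + 2y + 3
  = 5 + 2y
Step 2: Integrate over y in [1,3]:
  integral(5 + 2y, y=1..3)
  = 5*2 + 2*(3^2 - 1^2)/2
  = 10 + 8
  = 18


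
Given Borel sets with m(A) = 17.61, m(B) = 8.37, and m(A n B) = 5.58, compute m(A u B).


By inclusion-exclusion: m(A u B) = m(A) + m(B) - m(A n B)
= 17.61 + 8.37 - 5.58
= 20.4


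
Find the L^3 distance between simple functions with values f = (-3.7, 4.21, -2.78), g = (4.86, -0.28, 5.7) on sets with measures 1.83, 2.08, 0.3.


Step 1: Compute differences f_i - g_i:
  -3.7 - 4.86 = -8.56
  4.21 - -0.28 = 4.49
  -2.78 - 5.7 = -8.48
Step 2: Compute |diff|^3 * measure for each set:
  |-8.56|^3 * 1.83 = 627.222016 * 1.83 = 1147.816289
  |4.49|^3 * 2.08 = 90.518849 * 2.08 = 188.279206
  |-8.48|^3 * 0.3 = 609.800192 * 0.3 = 182.940058
Step 3: Sum = 1519.035553
Step 4: ||f-g||_3 = (1519.035553)^(1/3) = 11.495362


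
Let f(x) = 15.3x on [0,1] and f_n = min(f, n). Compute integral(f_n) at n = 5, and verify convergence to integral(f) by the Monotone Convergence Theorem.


f(x) = 15.3x on [0,1]; f_n(x) = min(15.3x, n). At n = 5:
Step 1: f(x) reaches 5 at x = 5/15.3 = 0.326797
Step 2: integral(f_5) = integral(15.3x, 0, 0.326797) + integral(5, 0.326797, 1)
       = 15.3*0.326797^2/2 + 5*(1 - 0.326797)
       = 0.816993 + 3.366013
       = 4.183007
Step 3: As n -> infinity, f_n increases to f, so by MCT integral(f_n) -> integral(f) = 15.3/2 = 7.65.
Convergence: integral(f_5) = 4.183007 -> 7.65 as n -> infinity


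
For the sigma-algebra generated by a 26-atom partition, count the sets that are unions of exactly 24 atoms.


Each element of F is a union of some subset of the 26 atoms.
Elements that are unions of exactly 24 atoms correspond to 24-element subsets of the 26 atoms.
Count = C(26, 24) = 26! / (24! * 2!) = 325.


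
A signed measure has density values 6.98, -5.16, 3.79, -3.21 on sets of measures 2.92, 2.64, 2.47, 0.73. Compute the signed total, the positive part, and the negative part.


Step 1: Compute signed measure on each set:
  Set 1: 6.98 * 2.92 = 20.3816
  Set 2: -5.16 * 2.64 = -13.6224
  Set 3: 3.79 * 2.47 = 9.3613
  Set 4: -3.21 * 0.73 = -2.3433
Step 2: Total signed measure = (20.3816) + (-13.6224) + (9.3613) + (-2.3433)
     = 13.7772
Step 3: Positive part mu+(X) = sum of positive contributions = 29.7429
Step 4: Negative part mu-(X) = |sum of negative contributions| = 15.9657


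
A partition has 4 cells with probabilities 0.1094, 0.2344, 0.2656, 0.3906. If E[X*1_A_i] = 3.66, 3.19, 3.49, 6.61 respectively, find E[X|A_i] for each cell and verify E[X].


For each cell A_i: E[X|A_i] = E[X*1_A_i] / P(A_i)
Step 1: E[X|A_1] = 3.66 / 0.1094 = 33.45521
Step 2: E[X|A_2] = 3.19 / 0.2344 = 13.609215
Step 3: E[X|A_3] = 3.49 / 0.2656 = 13.14006
Step 4: E[X|A_4] = 6.61 / 0.3906 = 16.922683
Verification: E[X] = sum E[X*1_A_i] = 3.66 + 3.19 + 3.49 + 6.61 = 16.95


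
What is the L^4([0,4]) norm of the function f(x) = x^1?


Step 1: ||f||_4 = (integral_0^4 |x^1|^4 dx)^(1/4)
     = (integral_0^4 x^4 dx)^(1/4)
Step 2: integral_0^4 x^4 dx = [x^5/(5)] from 0 to 4 = 4^5/5
     = 1024/5 = 204.8
Step 3: ||f||_4 = (204.8)^(1/4) = 3.782966


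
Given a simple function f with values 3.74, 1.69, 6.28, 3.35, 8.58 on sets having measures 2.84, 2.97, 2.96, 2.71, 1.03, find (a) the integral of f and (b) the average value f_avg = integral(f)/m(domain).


Step 1: Integral = sum(value_i * measure_i)
= 3.74*2.84 + 1.69*2.97 + 6.28*2.96 + 3.35*2.71 + 8.58*1.03
= 10.6216 + 5.0193 + 18.5888 + 9.0785 + 8.8374
= 52.1456
Step 2: Total measure of domain = 2.84 + 2.97 + 2.96 + 2.71 + 1.03 = 12.51
Step 3: Average value = 52.1456 / 12.51 = 4.168313


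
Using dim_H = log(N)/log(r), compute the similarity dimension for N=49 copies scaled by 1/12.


For a self-similar set with N copies scaled by 1/r:
dim_H = log(N)/log(r) = log(49)/log(12)
= 3.89182/2.484907
= 1.566184


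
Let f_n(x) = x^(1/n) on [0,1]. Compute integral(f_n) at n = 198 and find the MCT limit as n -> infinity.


At n = 198: f_198(x) = x^(1/198).
Step 1: integral(x^(1/198), 0, 1) = [x^(1/198+1) / (1/198+1)] from 0 to 1
     = 1 / (1/198 + 1) = 1 / ((198+1)/198) = 198/(198+1)
     = 198/199 = 0.994975
Step 2: As n -> infinity, f_n(x) = x^(1/n) -> 1 for x in (0,1], and f_n is increasing in n.
By MCT, lim_n integral(f_n) = integral(lim_n f_n) = integral(1, 0, 1) = 1.
Step 3: Verify convergence: 198/199 = 0.994975 -> 1


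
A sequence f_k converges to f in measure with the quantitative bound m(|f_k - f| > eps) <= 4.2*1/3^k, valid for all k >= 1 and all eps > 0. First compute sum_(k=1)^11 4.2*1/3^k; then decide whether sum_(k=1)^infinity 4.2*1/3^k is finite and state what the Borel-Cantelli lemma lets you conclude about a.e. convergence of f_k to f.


Step 1: List the terms 4.2*1/3^k for k = 1 to 11:
  k=1: 1.4
  k=2: 0.466667
  k=3: 0.155556
  k=4: 0.051852
  k=5: 0.017284
  k=6: 0.005761
  k=7: 0.00192
  k=8: 6.401463e-04
  k=9: 2.133821e-04
  k=10: 7.112737e-05
  k=11: 2.370912e-05
Step 2: Partial sum = 1.4 + 0.466667 + 0.155556 + 0.051852 + 0.017284 + 0.005761 + 0.00192 + 6.401463e-04 + 2.133821e-04 + 7.112737e-05 + 2.370912e-05
     = 2.099988
Step 3: The full series sum_(k>=1) 4.2*1/3^k converges (geometric series with ratio 1/3 < 1; a constant multiple of a convergent series converges).
Step 4: Fix eps > 0. Since sum_k m(|f_k - f| > eps) < infinity, the Borel-Cantelli lemma gives
        m(limsup_k {|f_k - f| > eps}) = 0, i.e. for a.e. x, |f_k(x) - f(x)| <= eps for all large k.
        Applying this with eps = 1/j for j = 1, 2, ... and intersecting the countably many full-measure sets,
        for a.e. x we get limsup_k |f_k(x) - f(x)| <= 1/j for every j, hence f_k -> f almost everywhere.
Conclusion: series converges; Borel-Cantelli yields f_k -> f a.e.


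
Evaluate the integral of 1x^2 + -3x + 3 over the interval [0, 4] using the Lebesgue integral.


The Lebesgue integral of a Riemann-integrable function agrees with the Riemann integral.
Antiderivative F(x) = (1/3)x^3 + (-3/2)x^2 + 3x
F(4) = (1/3)*4^3 + (-3/2)*4^2 + 3*4
     = (1/3)*64 + (-3/2)*16 + 3*4
     = 21.333333 + -24 + 12
     = 9.333333
F(0) = 0.0
Integral = F(4) - F(0) = 9.333333 - 0.0 = 9.333333


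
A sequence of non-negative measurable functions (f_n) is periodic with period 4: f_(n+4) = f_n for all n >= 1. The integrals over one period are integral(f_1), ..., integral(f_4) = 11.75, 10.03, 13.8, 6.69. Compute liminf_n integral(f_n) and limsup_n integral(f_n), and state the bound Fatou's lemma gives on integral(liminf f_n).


The sequence (integral(f_n)) is periodic with period 4, repeating the values 11.75, 10.03, 13.8, 6.69 indefinitely.
Step 1: For a periodic sequence, every tail (a_m, a_(m+1), ...) contains all 4 period values infinitely often.
Step 2: Hence inf of every tail = min of the period values = min(11.75, 10.03, 13.8, 6.69) = 6.69.
        liminf_n integral(f_n) = sup over m of (inf of tail from m) = 6.69.
Step 3: Similarly sup of every tail = max of the period values = 13.8.
        limsup_n integral(f_n) = 13.8.
Step 4: Fatou's lemma: integral(liminf_n f_n) <= liminf_n integral(f_n) = 6.69.
        So the integral of the pointwise liminf is at most 6.69.


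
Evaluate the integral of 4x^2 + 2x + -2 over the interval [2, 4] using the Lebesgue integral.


The Lebesgue integral of a Riemann-integrable function agrees with the Riemann integral.
Antiderivative F(x) = (4/3)x^3 + (2/2)x^2 + -2x
F(4) = (4/3)*4^3 + (2/2)*4^2 + -2*4
     = (4/3)*64 + (2/2)*16 + -2*4
     = 85.333333 + 16 + -8
     = 93.333333
F(2) = 10.666667
Integral = F(4) - F(2) = 93.333333 - 10.666667 = 82.666667


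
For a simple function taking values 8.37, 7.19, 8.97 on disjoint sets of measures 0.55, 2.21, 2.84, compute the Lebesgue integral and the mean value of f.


Step 1: Integral = sum(value_i * measure_i)
= 8.37*0.55 + 7.19*2.21 + 8.97*2.84
= 4.6035 + 15.8899 + 25.4748
= 45.9682
Step 2: Total measure of domain = 0.55 + 2.21 + 2.84 = 5.6
Step 3: Average value = 45.9682 / 5.6 = 8.208607
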